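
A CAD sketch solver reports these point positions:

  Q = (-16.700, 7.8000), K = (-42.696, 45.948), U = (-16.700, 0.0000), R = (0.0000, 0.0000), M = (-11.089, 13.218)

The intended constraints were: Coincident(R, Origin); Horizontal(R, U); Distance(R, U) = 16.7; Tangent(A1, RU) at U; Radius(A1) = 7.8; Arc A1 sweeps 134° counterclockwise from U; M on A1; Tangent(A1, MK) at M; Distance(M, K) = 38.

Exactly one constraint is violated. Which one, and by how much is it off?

Distance(M, K) = 38 — off by 7.50.

R = (0.00, 0.00) ✓; R.y = 0.00, U.y = 0.00 ✓; |RU| = 16.70 ✓; ∠(QU, UR) = 90.00° ✓; |QU| = 7.800 ✓; bearing(Q→M) − bearing(Q→U) = 134.0° ✓; |QM| = 7.800 ✓; ∠(QM, MK) = 90.00° ✓; |MK| = 45.50 ✗.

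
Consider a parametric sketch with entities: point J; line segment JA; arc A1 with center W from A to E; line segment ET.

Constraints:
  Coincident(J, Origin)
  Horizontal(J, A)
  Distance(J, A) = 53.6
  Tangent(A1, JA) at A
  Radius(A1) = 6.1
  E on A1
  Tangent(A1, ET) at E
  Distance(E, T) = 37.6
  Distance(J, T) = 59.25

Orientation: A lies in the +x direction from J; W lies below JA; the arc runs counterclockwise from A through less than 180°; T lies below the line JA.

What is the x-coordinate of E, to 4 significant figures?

47.58

J is at the origin; J and A share the same y with |JA| = 53.6 and A on the +x side, so A = (53.60, 0.000). The tangent condition forces WA to be normal to JA, so W = A + (0, -6.1) = (53.60, -6.100). Since WE ⟂ ET (tangency), |WT| = √(6.1² + 37.6²) = 38.09 regardless of where E sits on A1. So T lies on both circle(J, 59.25) and circle(W, 38.09); the below-JA intersection is T = (41.55, -42.24). E is the foot of the tangent from T: E = (47.58, -5.122).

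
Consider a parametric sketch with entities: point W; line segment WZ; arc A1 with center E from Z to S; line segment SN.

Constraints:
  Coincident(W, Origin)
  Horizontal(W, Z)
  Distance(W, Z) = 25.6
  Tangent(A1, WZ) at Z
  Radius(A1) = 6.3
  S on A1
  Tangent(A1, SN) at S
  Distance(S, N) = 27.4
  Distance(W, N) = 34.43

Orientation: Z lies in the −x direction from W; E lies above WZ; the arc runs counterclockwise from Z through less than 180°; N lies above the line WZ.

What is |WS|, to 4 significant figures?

20.07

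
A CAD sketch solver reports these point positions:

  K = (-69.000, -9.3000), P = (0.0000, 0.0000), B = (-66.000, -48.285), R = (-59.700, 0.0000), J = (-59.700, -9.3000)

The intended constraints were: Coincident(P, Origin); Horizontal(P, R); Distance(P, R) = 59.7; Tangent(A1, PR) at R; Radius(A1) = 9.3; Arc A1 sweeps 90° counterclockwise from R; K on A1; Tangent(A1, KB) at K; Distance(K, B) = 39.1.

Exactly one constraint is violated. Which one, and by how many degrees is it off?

Tangent(A1, KB) at K — off by 4.40°.

P = (0.00, 0.00) ✓; P.y = 0.00, R.y = 0.00 ✓; |PR| = 59.70 ✓; ∠(JR, RP) = 90.00° ✓; |JR| = 9.300 ✓; bearing(J→K) − bearing(J→R) = 90.00° ✓; |JK| = 9.300 ✓; ∠(JK, KB) = 85.60° ✗; |KB| = 39.10 ✓.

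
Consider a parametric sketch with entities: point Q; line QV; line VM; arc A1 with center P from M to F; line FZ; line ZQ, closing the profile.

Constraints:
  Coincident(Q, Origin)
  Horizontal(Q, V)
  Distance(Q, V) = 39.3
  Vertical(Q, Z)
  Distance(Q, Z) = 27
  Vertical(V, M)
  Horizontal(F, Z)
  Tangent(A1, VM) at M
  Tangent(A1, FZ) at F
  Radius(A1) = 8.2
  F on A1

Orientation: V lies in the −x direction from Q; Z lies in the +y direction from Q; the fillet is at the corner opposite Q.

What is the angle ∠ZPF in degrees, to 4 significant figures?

75.23°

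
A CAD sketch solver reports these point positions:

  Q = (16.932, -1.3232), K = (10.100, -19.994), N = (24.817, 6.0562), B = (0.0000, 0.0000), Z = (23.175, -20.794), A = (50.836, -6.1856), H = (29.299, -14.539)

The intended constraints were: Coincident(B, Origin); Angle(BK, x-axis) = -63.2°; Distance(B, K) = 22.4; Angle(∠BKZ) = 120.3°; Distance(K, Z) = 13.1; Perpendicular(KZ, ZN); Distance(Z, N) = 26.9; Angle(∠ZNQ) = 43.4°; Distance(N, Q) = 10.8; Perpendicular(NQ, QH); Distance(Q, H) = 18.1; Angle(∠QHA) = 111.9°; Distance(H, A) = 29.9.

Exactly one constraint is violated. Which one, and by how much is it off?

Distance(H, A) = 29.9 — off by 6.80.

B = (0.00, 0.00) ✓; BK at -63.20° ✓; |BK| = 22.40 ✓; ∠BKZ = 120.3° ✓; |KZ| = 13.10 ✓; ∠(KZ, ZN) = 90.00° ✓; |ZN| = 26.90 ✓; ∠ZNQ = 43.40° ✓; |NQ| = 10.80 ✓; ∠(NQ, QH) = 90.00° ✓; |QH| = 18.10 ✓; ∠QHA = 111.9° ✓; |HA| = 23.10 ✗.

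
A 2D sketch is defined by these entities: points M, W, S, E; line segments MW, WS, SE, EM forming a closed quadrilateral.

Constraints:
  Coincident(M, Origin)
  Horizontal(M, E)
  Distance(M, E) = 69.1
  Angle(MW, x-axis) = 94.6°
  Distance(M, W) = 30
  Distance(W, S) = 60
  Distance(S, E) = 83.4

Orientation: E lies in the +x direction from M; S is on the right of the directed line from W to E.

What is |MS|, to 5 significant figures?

31.031

Checks: |WS| = 60.00 ✓; |SE| = 83.40 ✓.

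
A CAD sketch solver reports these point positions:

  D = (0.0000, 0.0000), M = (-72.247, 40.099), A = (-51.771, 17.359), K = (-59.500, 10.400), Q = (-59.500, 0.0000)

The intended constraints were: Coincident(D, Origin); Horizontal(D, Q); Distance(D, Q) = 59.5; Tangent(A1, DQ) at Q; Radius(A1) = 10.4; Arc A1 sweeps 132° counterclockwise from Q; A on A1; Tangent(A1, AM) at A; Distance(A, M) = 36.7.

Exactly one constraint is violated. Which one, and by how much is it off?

Distance(A, M) = 36.7 — off by 6.10.

D = (0.00, 0.00) ✓; D.y = 0.00, Q.y = 0.00 ✓; |DQ| = 59.50 ✓; ∠(KQ, QD) = 90.00° ✓; |KQ| = 10.40 ✓; bearing(K→A) − bearing(K→Q) = 132.0° ✓; |KA| = 10.40 ✓; ∠(KA, AM) = 90.00° ✓; |AM| = 30.60 ✗.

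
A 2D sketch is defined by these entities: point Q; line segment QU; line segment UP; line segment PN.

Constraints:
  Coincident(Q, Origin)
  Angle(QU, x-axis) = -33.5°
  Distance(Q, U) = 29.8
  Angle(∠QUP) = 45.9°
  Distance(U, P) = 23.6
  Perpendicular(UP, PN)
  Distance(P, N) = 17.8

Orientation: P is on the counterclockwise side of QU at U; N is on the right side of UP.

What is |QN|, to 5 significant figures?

39.304

Q is at the origin; QU runs at -33.5° with length 29.8, so U = 29.8·(cos -33.5°, sin -33.5°) = (24.850, -16.448). ∠QUP = 45.9°, so UP runs at -33.5° + (180° − 45.9°) = 100.60° from the x-axis; with |UP| = 23.6, P = U + 23.6·(cos 100.60°, sin 100.60°) = (20.509, 6.7496). The perpendicularity gives PN at right angles to UP; with |PN| = 17.8 on the right of UP, N = P + 17.8·(0.98294, 0.18395) = (38.005, 10.024). Then |QN| = |N − Q| = 39.304.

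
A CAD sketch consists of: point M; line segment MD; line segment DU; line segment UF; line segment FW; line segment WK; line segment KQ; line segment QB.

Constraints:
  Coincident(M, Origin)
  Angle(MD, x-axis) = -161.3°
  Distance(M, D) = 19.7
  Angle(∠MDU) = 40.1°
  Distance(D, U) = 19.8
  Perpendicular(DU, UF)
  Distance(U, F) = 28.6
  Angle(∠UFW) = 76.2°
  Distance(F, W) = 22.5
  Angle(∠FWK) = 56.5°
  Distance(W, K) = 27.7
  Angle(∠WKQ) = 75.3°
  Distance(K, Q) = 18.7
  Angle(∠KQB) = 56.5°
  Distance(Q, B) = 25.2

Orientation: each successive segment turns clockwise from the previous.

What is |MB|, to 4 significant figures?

14.32

M is at the origin; MD runs at -161.3° with length 19.7, so D = (-18.66, -6.316). ∠MDU = 40.1° gives DU at 58.80° from the x-axis; with |DU| = 19.8, U = (-8.403, 10.62). The perpendicularity gives UF at right angles to DU, so UF runs at -31.20°; with |UF| = 28.6, F = (16.06, -4.195). ∠UFW = 76.2° gives FW at -135.0° from the x-axis; with |FW| = 22.5, W = (0.1504, -20.11). ∠FWK = 56.5° gives WK at 101.5° from the x-axis; with |WK| = 27.7, K = (-5.372, 7.039). ∠WKQ = 75.3° gives KQ at -3.200° from the x-axis; with |KQ| = 18.7, Q = (13.30, 5.995). ∠KQB = 56.5° gives QB at -126.7° from the x-axis; with |QB| = 25.2, B = (-1.761, -14.21). Then |MB| = |B − M| = 14.32.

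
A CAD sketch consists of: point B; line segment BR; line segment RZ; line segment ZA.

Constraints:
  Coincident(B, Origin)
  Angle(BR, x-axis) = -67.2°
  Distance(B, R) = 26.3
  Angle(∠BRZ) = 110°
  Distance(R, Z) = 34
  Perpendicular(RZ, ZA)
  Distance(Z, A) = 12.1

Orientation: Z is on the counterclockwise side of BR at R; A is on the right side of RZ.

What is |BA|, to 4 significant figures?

56.60

∠BRZ = 110.0°, so RZ runs at -67.2° + (180° − 110.0°) = 2.800° from the x-axis; with |RZ| = 34.0, Z = R + 34.0·(cos 2.800°, sin 2.800°) = (44.15, -22.58). RZ ⟂ ZA; with |ZA| = 12.1 on the right of RZ, A = Z + 12.1·(0.04885, -0.9988) = (44.74, -34.67). Then |BA| = |A − B| = 56.60.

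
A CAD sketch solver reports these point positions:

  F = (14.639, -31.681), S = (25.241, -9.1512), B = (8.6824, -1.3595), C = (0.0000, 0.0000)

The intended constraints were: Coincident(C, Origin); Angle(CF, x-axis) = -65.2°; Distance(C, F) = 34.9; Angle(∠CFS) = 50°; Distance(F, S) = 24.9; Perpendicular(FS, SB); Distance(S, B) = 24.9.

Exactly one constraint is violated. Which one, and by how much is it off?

Distance(S, B) = 24.9 — off by 6.60.

C = (0.00, 0.00) ✓; CF at -65.20° ✓; |CF| = 34.90 ✓; ∠CFS = 50.00° ✓; |FS| = 24.90 ✓; ∠(FS, SB) = 90.00° ✓; |SB| = 18.30 ✗.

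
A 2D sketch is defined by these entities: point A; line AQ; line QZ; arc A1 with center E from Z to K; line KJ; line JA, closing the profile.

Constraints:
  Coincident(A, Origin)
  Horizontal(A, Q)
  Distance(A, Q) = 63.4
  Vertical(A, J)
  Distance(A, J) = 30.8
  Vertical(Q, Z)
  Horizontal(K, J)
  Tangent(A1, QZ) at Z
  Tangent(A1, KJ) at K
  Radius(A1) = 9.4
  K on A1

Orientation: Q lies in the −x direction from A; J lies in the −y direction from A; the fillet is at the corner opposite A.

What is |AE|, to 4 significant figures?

58.09

A is at the origin; A and Q share the same y with |AQ| = 63.4 and Q on the −x side, so Q = (-63.40, 0.000). AJ is vertical with |AJ| = 30.8 and J on the −y side, so J = (0.000, -30.80). The virtual corner opposite A is at (-63.40, -30.80). Tangency of A1 to QZ means the radius EZ is perpendicular to QZ and tangency of A1 to KJ means the radius EK is perpendicular to KJ, with radius 9.4, so the center E sits 9.4 in from both sides at E = (-54.00, -21.40). Then |AE| = |E − A| = 58.09.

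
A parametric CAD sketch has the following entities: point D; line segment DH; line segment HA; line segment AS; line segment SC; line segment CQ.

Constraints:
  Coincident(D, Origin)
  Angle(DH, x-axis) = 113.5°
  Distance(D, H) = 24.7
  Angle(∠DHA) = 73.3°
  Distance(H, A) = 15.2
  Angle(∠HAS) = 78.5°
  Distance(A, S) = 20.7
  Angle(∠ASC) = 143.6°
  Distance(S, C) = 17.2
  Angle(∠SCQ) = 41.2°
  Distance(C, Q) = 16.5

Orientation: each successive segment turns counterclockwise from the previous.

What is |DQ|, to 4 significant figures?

10.71

∠ASC = 143.6° gives SC at -1.900° from the x-axis; with |SC| = 17.2, C = (11.98, -0.5593). ∠SCQ = 41.2° gives CQ at 136.9° from the x-axis; with |CQ| = 16.5, Q = (-0.07106, 10.71). Then |DQ| = |Q − D| = 10.71.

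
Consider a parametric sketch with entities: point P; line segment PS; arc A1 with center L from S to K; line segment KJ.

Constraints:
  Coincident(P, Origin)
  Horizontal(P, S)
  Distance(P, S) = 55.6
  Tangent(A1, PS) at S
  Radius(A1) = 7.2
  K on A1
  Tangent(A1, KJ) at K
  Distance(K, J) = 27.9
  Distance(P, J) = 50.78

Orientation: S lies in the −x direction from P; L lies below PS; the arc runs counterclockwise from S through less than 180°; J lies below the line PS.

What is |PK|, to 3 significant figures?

61.7

P is at the origin; PS is horizontal with |PS| = 55.6 and S on the −x side, so S = (-55.6, 0.00). Tangency of A1 to PS means the radius LS is perpendicular to PS, so L = S + (0, -7.2) = (-55.6, -7.20). Since LK ⟂ KJ (tangency), |LJ| = √(7.2² + 27.9²) = 28.8 regardless of where K sits on A1. So J lies on both circle(P, 50.78) and circle(L, 28.8); the below-PS intersection is J = (-39.9, -31.4). K is the foot of the tangent from J: K = (-60.5, -12.5).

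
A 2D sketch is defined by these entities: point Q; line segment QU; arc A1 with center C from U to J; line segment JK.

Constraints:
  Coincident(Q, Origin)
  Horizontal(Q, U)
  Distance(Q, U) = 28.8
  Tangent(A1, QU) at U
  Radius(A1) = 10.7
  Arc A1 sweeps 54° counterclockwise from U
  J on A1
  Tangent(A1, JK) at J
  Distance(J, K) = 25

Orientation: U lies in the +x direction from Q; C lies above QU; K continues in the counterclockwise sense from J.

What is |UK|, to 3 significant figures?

33.9

Q is at the origin; QU is horizontal with |QU| = 28.8 and U on the +x side, so U = (28.8, 0.00). The tangent condition forces CU to be normal to QU, so C = U + (0, 10.7) = (28.8, 10.7). On A1, U sits at bearing -90° from C; a 54° counterclockwise sweep puts J at bearing -36°, so J = C + 10.7·(cos -36°, sin -36°) = (37.5, 4.41). Tangency of A1 to JK means the radius CJ is perpendicular to JK, so JK runs along (−sin -36°, cos -36°); with |JK| = 25.0, K = (52.2, 24.6). Then |UK| = |K − U| = 33.9.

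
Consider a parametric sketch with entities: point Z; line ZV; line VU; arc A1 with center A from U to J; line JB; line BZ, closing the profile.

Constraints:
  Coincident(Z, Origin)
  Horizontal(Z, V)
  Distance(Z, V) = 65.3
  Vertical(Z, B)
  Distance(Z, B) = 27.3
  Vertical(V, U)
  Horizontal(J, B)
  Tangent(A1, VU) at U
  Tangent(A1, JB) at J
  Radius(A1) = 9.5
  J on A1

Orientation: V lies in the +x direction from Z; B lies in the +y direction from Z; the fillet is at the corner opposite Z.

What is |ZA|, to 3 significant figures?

58.6

Z is at the origin; Z and V share the same y with |ZV| = 65.3 and V on the +x side, so V = (65.3, 0.00). Z and B share the same x with |ZB| = 27.3 and B on the +y side, so B = (0.00, 27.3). The virtual corner opposite Z is at (65.3, 27.3). Tangency of A1 to VU means the radius AU is perpendicular to VU and the tangent condition forces AJ to be normal to JB, with radius 9.5, so the center A sits 9.5 in from both sides at A = (55.8, 17.8). Then |ZA| = |A − Z| = 58.6.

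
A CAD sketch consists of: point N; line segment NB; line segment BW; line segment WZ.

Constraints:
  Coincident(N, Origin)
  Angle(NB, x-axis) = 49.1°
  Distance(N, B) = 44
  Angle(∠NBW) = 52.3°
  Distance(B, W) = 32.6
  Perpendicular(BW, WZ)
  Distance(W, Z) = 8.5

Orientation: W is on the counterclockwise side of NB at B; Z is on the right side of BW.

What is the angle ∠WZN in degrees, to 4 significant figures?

7.488°

∠NBW = 52.3°, so BW runs at 49.1° + (180° − 52.3°) = 176.8° from the x-axis; with |BW| = 32.6, W = B + 32.6·(cos 176.8°, sin 176.8°) = (-3.741, 35.08). The perpendicularity gives WZ at right angles to BW; with |WZ| = 8.5 on the right of BW, Z = W + 8.5·(0.05582, 0.9984) = (-3.266, 43.56). Then cos ∠WZN = ZW·ZN / (|ZW||ZN|), giving 7.488°.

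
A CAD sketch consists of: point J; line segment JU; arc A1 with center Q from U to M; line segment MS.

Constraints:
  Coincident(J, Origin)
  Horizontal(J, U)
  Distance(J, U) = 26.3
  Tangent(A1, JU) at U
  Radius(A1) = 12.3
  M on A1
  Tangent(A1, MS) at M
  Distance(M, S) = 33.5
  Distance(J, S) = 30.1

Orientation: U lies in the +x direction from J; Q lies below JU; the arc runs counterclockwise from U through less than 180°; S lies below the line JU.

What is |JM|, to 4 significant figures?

17.50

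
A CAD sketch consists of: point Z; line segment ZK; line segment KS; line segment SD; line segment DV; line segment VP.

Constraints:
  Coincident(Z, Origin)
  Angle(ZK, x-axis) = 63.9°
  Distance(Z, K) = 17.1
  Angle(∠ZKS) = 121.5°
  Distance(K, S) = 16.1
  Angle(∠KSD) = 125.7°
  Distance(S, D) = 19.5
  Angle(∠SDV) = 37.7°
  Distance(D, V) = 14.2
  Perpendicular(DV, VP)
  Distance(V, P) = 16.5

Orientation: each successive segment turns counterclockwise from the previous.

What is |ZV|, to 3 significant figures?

23.0

Z is at the origin; ZK runs at 63.9° with length 17.1, so K = (7.52, 15.4). ∠ZKS = 121.5° gives KS at 122° from the x-axis; with |KS| = 16.1, S = (-1.10, 28.9). ∠KSD = 125.7° gives SD at 177° from the x-axis; with |SD| = 19.5, D = (-20.6, 30.1). ∠SDV = 37.7° gives DV at -41.0° from the x-axis; with |DV| = 14.2, V = (-9.85, 20.8). Then |ZV| = |V − Z| = 23.0.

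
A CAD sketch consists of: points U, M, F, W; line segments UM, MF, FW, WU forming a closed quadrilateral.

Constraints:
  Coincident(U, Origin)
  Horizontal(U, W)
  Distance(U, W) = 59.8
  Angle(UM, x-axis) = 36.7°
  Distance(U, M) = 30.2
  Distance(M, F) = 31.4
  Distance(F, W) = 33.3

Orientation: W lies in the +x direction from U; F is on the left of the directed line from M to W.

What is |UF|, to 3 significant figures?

61.4

Checks: |MF| = 31.40 ✓; |FW| = 33.30 ✓.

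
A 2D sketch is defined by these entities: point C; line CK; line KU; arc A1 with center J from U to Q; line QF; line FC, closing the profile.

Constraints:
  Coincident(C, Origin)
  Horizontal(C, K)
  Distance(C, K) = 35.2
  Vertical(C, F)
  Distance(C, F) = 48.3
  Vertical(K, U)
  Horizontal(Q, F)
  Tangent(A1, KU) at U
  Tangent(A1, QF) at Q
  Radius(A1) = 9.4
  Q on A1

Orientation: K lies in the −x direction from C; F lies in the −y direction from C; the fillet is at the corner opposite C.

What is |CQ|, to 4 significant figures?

54.76

C is at the origin; C and K share the same y with |CK| = 35.2 and K on the −x side, so K = (-35.20, 0.000). C and F share the same x with |CF| = 48.3 and F on the −y side, so F = (0.000, -48.30). The virtual corner opposite C is at (-35.20, -48.30). The tangent condition forces JU to be normal to KU and A1 meets QF tangentially, so JQ is at right angles to QF, with radius 9.4, so the center J sits 9.4 in from both sides at J = (-25.80, -38.90). That places the tangent points at U = (-35.20, -38.90) on KU and Q = (-25.80, -48.30) on QF. Then |CQ| = |Q − C| = 54.76.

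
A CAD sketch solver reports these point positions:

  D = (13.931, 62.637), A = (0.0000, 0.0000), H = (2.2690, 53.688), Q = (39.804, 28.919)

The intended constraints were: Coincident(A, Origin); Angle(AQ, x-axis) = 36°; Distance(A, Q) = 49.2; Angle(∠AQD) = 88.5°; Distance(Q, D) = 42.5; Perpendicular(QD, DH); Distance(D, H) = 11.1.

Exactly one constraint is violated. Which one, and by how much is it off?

Distance(D, H) = 11.1 — off by 3.60.

A = (0.00, 0.00) ✓; AQ at 36.00° ✓; |AQ| = 49.20 ✓; ∠AQD = 88.50° ✓; |QD| = 42.50 ✓; ∠(QD, DH) = 90.00° ✓; |DH| = 14.70 ✗.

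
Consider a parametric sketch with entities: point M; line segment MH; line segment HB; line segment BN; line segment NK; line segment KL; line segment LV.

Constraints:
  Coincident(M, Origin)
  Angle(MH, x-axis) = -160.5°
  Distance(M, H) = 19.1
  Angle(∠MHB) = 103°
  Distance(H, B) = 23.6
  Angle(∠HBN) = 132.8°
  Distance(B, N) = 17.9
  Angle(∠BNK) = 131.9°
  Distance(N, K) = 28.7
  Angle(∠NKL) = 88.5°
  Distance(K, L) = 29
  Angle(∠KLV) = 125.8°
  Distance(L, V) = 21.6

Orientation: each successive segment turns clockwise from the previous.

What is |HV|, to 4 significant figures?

20.34

∠NKL = 88.5° gives KL at -64.30° from the x-axis; with |KL| = 29.0, L = (11.96, 17.83). ∠KLV = 125.8° gives LV at -118.5° from the x-axis; with |LV| = 21.6, V = (1.653, -1.153). Then |HV| = |V − H| = 20.34.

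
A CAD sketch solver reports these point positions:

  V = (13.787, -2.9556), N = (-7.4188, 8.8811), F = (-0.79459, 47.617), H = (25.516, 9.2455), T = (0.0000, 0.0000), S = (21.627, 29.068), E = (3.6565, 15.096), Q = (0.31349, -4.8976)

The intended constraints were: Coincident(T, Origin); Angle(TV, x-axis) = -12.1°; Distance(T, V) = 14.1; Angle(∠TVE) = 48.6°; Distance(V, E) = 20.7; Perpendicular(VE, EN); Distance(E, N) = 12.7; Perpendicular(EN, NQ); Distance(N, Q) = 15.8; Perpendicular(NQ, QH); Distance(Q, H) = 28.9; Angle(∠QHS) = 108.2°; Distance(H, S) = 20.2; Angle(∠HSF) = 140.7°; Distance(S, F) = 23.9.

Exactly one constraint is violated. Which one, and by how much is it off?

Distance(S, F) = 23.9 — off by 5.20.

T = (0.00, 0.00) ✓; TV at -12.10° ✓; |TV| = 14.10 ✓; ∠TVE = 48.60° ✓; |VE| = 20.70 ✓; ∠(VE, EN) = 90.00° ✓; |EN| = 12.70 ✓; ∠(EN, NQ) = 90.00° ✓; |NQ| = 15.80 ✓; ∠(NQ, QH) = 90.00° ✓; |QH| = 28.90 ✓; ∠QHS = 108.2° ✓; |HS| = 20.20 ✓; ∠HSF = 140.7° ✓; |SF| = 29.10 ✗.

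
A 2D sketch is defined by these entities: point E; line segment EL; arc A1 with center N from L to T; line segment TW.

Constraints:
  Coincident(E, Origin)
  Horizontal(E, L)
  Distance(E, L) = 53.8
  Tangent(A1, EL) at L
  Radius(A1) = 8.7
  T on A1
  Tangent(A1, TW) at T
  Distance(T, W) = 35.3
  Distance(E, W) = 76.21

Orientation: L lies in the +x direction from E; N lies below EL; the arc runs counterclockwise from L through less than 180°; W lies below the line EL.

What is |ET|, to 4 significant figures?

47.77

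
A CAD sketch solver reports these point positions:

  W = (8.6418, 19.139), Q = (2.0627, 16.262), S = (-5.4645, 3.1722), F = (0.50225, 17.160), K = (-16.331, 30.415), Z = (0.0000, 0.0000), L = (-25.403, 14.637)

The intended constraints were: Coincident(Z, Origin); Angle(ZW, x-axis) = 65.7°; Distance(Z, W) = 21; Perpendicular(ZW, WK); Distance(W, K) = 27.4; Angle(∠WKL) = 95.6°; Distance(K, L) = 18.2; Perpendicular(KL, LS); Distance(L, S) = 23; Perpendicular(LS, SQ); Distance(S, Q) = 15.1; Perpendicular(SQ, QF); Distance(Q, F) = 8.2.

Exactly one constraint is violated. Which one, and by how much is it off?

Distance(Q, F) = 8.2 — off by 6.40.

Z = (0.00, 0.00) ✓; ZW at 65.70° ✓; |ZW| = 21.00 ✓; ∠(ZW, WK) = 90.00° ✓; |WK| = 27.40 ✓; ∠WKL = 95.60° ✓; |KL| = 18.20 ✓; ∠(KL, LS) = 90.00° ✓; |LS| = 23.00 ✓; ∠(LS, SQ) = 90.00° ✓; |SQ| = 15.10 ✓; ∠(SQ, QF) = 89.98° ✓; |QF| = 1.800 ✗.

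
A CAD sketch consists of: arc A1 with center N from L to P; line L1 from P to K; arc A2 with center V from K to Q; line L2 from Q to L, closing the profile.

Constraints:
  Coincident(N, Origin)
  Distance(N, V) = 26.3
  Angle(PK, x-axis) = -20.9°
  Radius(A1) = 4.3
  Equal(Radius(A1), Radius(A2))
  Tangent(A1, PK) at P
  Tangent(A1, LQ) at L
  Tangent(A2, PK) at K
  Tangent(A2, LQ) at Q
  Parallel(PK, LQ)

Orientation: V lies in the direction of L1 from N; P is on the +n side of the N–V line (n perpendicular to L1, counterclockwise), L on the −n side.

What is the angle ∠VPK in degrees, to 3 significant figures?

9.29°

Tangency of A1 to both parallel lines with radius 4.3 puts P and L at N ± 4.3·n: P = (1.53, 4.02), L = (-1.53, -4.02). Equal radii place K and Q the same way about V: K = V + 4.3·n = (26.1, -5.37), Q = V − 4.3·n = (23.0, -13.4). Then cos ∠VPK = PV·PK / (|PV||PK|), giving 9.29°.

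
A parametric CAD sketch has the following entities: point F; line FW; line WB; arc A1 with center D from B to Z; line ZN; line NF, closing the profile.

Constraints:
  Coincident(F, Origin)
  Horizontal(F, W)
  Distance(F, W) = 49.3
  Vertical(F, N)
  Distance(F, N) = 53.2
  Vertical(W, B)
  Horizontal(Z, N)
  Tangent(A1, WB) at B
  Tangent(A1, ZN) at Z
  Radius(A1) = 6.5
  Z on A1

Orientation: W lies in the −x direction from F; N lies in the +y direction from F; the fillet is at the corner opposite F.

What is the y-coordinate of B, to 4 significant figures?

46.70

F is at the origin; FW is horizontal with |FW| = 49.3 and W on the −x side, so W = (-49.30, 0.000). F and N share the same x with |FN| = 53.2 and N on the +y side, so N = (0.000, 53.20). The virtual corner opposite F is at (-49.30, 53.20). A1 meets WB tangentially, so DB is at right angles to WB and A1 meets ZN tangentially, so DZ is at right angles to ZN, with radius 6.5, so the center D sits 6.5 in from both sides at D = (-42.80, 46.70). That places the tangent points at B = (-49.30, 46.70) on WB and Z = (-42.80, 53.20) on ZN. So B.y = 46.70.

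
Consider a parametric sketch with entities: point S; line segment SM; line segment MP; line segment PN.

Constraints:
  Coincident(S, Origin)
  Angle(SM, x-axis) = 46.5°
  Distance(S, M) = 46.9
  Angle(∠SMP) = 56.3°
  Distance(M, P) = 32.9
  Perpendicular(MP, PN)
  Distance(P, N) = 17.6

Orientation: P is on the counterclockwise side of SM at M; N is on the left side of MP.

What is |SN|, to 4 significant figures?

22.50

∠SMP = 56.3°, so MP runs at 46.5° + (180° − 56.3°) = 170.2° from the x-axis; with |MP| = 32.9, P = M + 32.9·(cos 170.2°, sin 170.2°) = (-0.1361, 39.62). MP is perpendicular to PN; with |PN| = 17.6 on the left of MP, N = P + 17.6·(-0.1702, -0.9854) = (-3.132, 22.28). Then |SN| = |N − S| = 22.50.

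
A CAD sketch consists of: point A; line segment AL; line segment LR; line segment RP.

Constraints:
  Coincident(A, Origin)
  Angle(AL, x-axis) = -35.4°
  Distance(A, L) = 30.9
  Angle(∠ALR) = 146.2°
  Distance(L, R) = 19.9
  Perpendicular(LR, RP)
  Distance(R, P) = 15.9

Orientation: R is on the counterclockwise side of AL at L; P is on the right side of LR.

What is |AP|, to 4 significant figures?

56.32

A is at the origin; AL runs at -35.4° with length 30.9, so L = 30.9·(cos -35.4°, sin -35.4°) = (25.19, -17.90). ∠ALR = 146.2°, so LR runs at -35.4° + (180° − 146.2°) = -1.600° from the x-axis; with |LR| = 19.9, R = L + 19.9·(cos -1.600°, sin -1.600°) = (45.08, -18.46). LR is perpendicular to RP; with |RP| = 15.9 on the right of LR, P = R + 15.9·(-0.02792, -0.9996) = (44.64, -34.35). Then |AP| = |P − A| = 56.32.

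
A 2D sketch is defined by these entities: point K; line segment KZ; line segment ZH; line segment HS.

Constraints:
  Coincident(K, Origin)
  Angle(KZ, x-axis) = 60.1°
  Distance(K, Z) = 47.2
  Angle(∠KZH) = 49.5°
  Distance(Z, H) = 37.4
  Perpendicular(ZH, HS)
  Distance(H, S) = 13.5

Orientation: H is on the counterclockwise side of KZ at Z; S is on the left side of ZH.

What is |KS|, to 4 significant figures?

23.39

∠KZH = 49.5°, so ZH runs at 60.1° + (180° − 49.5°) = 190.6° from the x-axis; with |ZH| = 37.4, H = Z + 37.4·(cos 190.6°, sin 190.6°) = (-13.23, 34.04). ZH ⟂ HS; with |HS| = 13.5 on the left of ZH, S = H + 13.5·(0.1840, -0.9829) = (-10.75, 20.77). Then |KS| = |S − K| = 23.39.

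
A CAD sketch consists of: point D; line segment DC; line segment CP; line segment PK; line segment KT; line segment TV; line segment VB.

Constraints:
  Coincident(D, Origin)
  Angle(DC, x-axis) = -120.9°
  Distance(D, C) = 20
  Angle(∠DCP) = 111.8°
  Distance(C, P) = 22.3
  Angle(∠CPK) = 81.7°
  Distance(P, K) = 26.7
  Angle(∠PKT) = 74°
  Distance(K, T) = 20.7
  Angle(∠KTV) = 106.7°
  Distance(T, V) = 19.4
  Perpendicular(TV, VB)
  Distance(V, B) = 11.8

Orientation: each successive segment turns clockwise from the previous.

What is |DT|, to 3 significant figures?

7.04

D is at the origin; DC runs at -120.9° with length 20.0, so C = (-10.3, -17.2). ∠DCP = 111.8° gives CP at 171° from the x-axis; with |CP| = 22.3, P = (-32.3, -13.6). ∠CPK = 81.7° gives PK at 72.6° from the x-axis; with |PK| = 26.7, K = (-24.3, 11.8). ∠PKT = 74.0° gives KT at -33.4° from the x-axis; with |KT| = 20.7, T = (-7.02, 0.449). Then |DT| = |T − D| = 7.04.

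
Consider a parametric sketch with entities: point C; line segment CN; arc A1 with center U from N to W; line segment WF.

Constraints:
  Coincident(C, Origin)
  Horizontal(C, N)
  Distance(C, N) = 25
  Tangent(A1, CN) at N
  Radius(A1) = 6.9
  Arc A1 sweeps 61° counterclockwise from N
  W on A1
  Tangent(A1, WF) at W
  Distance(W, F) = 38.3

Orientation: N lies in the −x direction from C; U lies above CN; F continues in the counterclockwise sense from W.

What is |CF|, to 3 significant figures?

37.1

C is at the origin; CN is horizontal with |CN| = 25.0 and N on the −x side, so N = (-25.0, 0.00). Since A1 is tangent to CN there, UN ⟂ CN, so U = N + (0, 6.9) = (-25.0, 6.90). On A1, N sits at bearing -90° from U; a 61° counterclockwise sweep puts W at bearing -29°, so W = U + 6.9·(cos -29°, sin -29°) = (-19.0, 3.55). A1 meets WF tangentially, so UW is at right angles to WF, so WF runs along (−sin -29°, cos -29°); with |WF| = 38.3, F = (-0.397, 37.1). Then |CF| = |F − C| = 37.1.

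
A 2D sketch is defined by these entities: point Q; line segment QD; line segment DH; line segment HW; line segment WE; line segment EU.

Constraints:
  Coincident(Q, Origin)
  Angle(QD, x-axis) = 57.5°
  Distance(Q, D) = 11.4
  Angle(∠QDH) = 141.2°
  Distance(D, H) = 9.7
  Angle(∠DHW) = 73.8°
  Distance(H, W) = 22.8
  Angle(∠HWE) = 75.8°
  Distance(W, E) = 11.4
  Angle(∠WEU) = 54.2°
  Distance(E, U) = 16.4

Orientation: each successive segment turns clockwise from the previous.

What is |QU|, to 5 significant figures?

17.556

Q is at the origin; QD runs at 57.5° with length 11.4, so D = (6.1252, 9.6147). ∠QDH = 141.2° gives DH at 18.700° from the x-axis; with |DH| = 9.7, H = (15.313, 12.725). ∠DHW = 73.8° gives HW at -87.500° from the x-axis; with |HW| = 22.8, W = (16.308, -10.054). ∠HWE = 75.8° gives WE at 168.30° from the x-axis; with |WE| = 11.4, E = (5.1445, -7.7419). ∠WEU = 54.2° gives EU at 42.500° from the x-axis; with |EU| = 16.4, U = (17.236, 3.3378). Then |QU| = |U − Q| = 17.556.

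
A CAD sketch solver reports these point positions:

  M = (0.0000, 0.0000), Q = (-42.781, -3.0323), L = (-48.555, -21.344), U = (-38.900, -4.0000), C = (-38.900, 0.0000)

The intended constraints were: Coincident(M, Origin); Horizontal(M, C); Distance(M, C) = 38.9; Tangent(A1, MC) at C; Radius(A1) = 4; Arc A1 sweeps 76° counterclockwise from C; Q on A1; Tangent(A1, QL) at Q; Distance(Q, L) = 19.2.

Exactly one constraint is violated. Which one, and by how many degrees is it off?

Tangent(A1, QL) at Q — off by 3.50°.

M = (0.00, 0.00) ✓; M.y = 0.00, C.y = 0.00 ✓; |MC| = 38.90 ✓; ∠(UC, CM) = 90.00° ✓; |UC| = 4.000 ✓; bearing(U→Q) − bearing(U→C) = 76.00° ✓; |UQ| = 4.000 ✓; ∠(UQ, QL) = 93.50° ✗; |QL| = 19.20 ✓.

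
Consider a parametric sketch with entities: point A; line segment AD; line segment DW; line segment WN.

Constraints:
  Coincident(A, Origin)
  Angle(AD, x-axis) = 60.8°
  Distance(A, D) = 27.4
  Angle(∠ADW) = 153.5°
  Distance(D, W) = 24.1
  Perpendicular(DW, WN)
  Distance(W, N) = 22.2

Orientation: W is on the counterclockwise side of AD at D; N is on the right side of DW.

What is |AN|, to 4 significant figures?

59.57

A is at the origin; AD runs at 60.8° with length 27.4, so D = 27.4·(cos 60.8°, sin 60.8°) = (13.37, 23.92). ∠ADW = 153.5°, so DW runs at 60.8° + (180° − 153.5°) = 87.30° from the x-axis; with |DW| = 24.1, W = D + 24.1·(cos 87.30°, sin 87.30°) = (14.50, 47.99). The perpendicularity gives WN at right angles to DW; with |WN| = 22.2 on the right of DW, N = W + 22.2·(0.9989, -0.04711) = (36.68, 46.95). Then |AN| = |N − A| = 59.57.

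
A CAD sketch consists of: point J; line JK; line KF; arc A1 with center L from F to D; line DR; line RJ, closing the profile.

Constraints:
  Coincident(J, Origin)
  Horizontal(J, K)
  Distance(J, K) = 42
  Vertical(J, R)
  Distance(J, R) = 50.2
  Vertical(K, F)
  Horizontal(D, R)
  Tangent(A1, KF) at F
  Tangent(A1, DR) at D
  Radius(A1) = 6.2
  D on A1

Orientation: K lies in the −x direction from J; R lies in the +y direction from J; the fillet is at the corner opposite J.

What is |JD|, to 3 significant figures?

61.7

J is at the origin; J and K share the same y with |JK| = 42.0 and K on the −x side, so K = (-42.0, 0.00). JR is vertical with |JR| = 50.2 and R on the +y side, so R = (0.00, 50.2). The virtual corner opposite J is at (-42.0, 50.2). Since A1 is tangent to KF there, LF ⟂ KF and since A1 is tangent to DR there, LD ⟂ DR, with radius 6.2, so the center L sits 6.2 in from both sides at L = (-35.8, 44.0). That places the tangent points at F = (-42.0, 44.0) on KF and D = (-35.8, 50.2) on DR. Then |JD| = |D − J| = 61.7.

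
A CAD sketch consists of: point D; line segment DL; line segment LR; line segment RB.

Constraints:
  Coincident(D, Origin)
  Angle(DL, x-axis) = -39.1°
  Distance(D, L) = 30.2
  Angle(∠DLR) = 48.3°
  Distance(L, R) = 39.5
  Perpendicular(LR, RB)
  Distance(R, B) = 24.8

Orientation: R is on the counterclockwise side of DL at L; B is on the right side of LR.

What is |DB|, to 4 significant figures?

51.17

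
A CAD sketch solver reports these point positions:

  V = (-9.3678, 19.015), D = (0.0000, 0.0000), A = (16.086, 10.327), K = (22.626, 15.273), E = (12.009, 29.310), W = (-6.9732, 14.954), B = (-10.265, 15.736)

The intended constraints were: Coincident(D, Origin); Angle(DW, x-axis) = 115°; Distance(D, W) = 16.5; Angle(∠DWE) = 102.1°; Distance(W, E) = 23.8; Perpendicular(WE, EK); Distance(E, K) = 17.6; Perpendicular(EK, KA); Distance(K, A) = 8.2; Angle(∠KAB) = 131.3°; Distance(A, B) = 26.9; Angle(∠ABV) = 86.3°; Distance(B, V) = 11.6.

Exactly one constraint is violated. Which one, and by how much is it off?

Distance(B, V) = 11.6 — off by 8.20.

D = (0.00, 0.00) ✓; DW at 115.0° ✓; |DW| = 16.50 ✓; ∠DWE = 102.1° ✓; |WE| = 23.80 ✓; ∠(WE, EK) = 90.00° ✓; |EK| = 17.60 ✓; ∠(EK, KA) = 90.00° ✓; |KA| = 8.200 ✓; ∠KAB = 131.3° ✓; |AB| = 26.90 ✓; ∠ABV = 86.30° ✓; |BV| = 3.400 ✗.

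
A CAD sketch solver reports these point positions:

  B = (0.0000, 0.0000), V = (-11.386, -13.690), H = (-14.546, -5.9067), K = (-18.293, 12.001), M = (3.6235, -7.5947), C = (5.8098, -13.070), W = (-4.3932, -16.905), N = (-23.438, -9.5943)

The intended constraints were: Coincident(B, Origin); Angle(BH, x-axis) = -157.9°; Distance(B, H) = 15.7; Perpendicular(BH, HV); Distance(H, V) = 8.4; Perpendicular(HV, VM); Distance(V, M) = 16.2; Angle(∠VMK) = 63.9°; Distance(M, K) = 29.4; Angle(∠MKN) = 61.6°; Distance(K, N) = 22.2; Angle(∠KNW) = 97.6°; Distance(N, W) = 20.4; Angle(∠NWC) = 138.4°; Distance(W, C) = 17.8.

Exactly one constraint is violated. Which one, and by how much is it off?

Distance(W, C) = 17.8 — off by 6.90.

B = (0.00, 0.00) ✓; BH at -157.9° ✓; |BH| = 15.70 ✓; ∠(BH, HV) = 90.00° ✓; |HV| = 8.400 ✓; ∠(HV, VM) = 90.00° ✓; |VM| = 16.20 ✓; ∠VMK = 63.90° ✓; |MK| = 29.40 ✓; ∠MKN = 61.60° ✓; |KN| = 22.20 ✓; ∠KNW = 97.60° ✓; |NW| = 20.40 ✓; ∠NWC = 138.4° ✓; |WC| = 10.90 ✗.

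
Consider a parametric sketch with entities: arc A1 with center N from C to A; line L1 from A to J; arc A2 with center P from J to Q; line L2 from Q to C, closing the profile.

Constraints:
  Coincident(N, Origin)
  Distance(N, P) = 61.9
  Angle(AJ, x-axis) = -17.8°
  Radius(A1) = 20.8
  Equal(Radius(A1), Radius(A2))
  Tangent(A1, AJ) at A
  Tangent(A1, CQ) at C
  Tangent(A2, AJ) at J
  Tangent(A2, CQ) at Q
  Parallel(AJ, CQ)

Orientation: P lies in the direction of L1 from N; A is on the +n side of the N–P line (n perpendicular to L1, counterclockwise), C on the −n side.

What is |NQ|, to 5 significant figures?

65.301

Tangency of A1 to both parallel lines with radius 20.8 puts A and C at N ± 20.8·n: A = (6.3585, 19.804), C = (-6.3585, -19.804). Equal radii place J and Q the same way about P: J = P + 20.8·n = (65.295, 0.88175), Q = P − 20.8·n = (52.578, -38.727). Then |NQ| = |Q − N| = 65.301.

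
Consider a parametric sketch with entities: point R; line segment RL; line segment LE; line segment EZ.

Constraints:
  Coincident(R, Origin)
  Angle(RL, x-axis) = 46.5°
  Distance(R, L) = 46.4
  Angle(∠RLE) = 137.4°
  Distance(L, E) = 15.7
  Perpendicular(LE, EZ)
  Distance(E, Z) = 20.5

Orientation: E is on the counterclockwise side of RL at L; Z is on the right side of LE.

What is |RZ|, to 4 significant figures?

71.97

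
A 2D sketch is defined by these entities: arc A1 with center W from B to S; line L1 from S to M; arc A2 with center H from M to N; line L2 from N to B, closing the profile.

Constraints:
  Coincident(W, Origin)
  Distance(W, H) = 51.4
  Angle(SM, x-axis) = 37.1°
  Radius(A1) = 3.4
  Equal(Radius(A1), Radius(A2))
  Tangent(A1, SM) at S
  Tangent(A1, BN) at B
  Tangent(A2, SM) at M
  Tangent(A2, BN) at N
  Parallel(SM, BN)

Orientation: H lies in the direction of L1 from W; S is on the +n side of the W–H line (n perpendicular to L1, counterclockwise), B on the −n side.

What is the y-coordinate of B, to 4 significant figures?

-2.712

The slot axis is L1's direction at 37.1°, so u = (cos 37.1°, sin 37.1°) = (0.7976, 0.6032) and n = (−sin 37.1°, cos 37.1°) = (-0.6032, 0.7976). W is at the origin and H lies 51.4 along u from W, so H = 51.4·u = (41.00, 31.00). Tangency of A1 to both parallel lines with radius 3.4 puts S and B at W ± 3.4·n: S = (-2.051, 2.712), B = (2.051, -2.712). So B.y = -2.712.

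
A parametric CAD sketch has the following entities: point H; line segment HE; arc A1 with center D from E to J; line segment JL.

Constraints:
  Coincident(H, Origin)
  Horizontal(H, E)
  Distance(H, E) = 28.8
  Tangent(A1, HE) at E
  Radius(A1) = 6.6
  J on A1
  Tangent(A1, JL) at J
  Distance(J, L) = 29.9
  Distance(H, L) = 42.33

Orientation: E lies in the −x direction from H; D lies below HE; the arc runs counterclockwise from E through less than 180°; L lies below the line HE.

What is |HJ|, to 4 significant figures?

36.01

Checks: |DJ| = 6.600 ✓; ∠(DJ, JL) = 90.00° ✓; |JL| = 29.90 ✓; |HL| = 42.33 ✓.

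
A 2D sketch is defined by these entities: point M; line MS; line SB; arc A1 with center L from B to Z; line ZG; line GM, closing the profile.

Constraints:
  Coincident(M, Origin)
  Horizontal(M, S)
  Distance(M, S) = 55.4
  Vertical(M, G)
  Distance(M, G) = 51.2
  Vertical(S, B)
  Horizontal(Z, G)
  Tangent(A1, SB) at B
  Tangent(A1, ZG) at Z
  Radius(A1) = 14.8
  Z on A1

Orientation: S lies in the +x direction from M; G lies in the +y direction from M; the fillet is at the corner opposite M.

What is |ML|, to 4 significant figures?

54.53

M is at the origin; M and S share the same y with |MS| = 55.4 and S on the +x side, so S = (55.40, 0.000). MG is vertical with |MG| = 51.2 and G on the +y side, so G = (0.000, 51.20). The virtual corner opposite M is at (55.40, 51.20). The tangent condition forces LB to be normal to SB and the tangent condition forces LZ to be normal to ZG, with radius 14.8, so the center L sits 14.8 in from both sides at L = (40.60, 36.40). Then |ML| = |L − M| = 54.53.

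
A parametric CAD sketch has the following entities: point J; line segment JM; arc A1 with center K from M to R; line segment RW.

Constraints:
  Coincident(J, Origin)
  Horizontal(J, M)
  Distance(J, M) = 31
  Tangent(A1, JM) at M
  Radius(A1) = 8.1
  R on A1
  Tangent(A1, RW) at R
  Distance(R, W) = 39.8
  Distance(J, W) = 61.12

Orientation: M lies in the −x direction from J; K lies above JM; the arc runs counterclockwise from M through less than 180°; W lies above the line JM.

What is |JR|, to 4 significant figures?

25.88

J is at the origin; JM is horizontal with |JM| = 31.0 and M on the −x side, so M = (-31.00, 0.000). A1 meets JM tangentially, so KM is at right angles to JM, so K = M + (0, 8.1) = (-31.00, 8.100). Since KR ⟂ RW (tangency), |KW| = √(8.1² + 39.8²) = 40.62 regardless of where R sits on A1. So W lies on both circle(J, 61.12) and circle(K, 40.62); the above-JM intersection is W = (-37.62, 48.17). R is the foot of the tangent from W: R = (-23.43, 10.99).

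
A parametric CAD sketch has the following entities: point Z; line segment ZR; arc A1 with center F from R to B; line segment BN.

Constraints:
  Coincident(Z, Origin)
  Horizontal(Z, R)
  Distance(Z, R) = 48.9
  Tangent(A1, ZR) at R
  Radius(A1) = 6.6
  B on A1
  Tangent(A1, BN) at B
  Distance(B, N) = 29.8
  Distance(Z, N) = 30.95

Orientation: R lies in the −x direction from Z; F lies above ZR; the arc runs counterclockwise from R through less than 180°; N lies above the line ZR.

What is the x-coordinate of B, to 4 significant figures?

-44.51

Z is at the origin; ZR is horizontal with |ZR| = 48.9 and R on the −x side, so R = (-48.90, 0.000). Tangency of A1 to ZR means the radius FR is perpendicular to ZR, so F = R + (0, 6.6) = (-48.90, 6.600). Since FB ⟂ BN (tangency), |FN| = √(6.6² + 29.8²) = 30.52 regardless of where B sits on A1. So N lies on both circle(Z, 30.95) and circle(F, 30.52); the above-ZR intersection is N = (-22.26, 21.50). B is the foot of the tangent from N: B = (-44.51, 1.673).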